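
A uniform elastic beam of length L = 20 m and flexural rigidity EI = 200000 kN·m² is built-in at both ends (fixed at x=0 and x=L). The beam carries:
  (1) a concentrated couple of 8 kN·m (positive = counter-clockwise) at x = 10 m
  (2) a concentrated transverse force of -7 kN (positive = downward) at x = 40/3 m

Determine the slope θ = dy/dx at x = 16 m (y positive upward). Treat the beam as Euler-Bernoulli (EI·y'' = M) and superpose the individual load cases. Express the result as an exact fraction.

Load 1 — applied couple M₀=8 kN·m at a=10 m (b=L-a=10):
  θ_1 = (R_Ax²/2 - M_Ax - M₀(x-a))/EI  [x>a] with R_A=3/5, M_A=2 = ((3/5)·16²/2 - 2·16 - 8·(16-10))/200000 = -1/62500 rad
Load 2 — point force P=-7 kN at a=40/3 m (b=L-a=20/3):
  θ_2 = Pa²(L-x)(2bL-(3b+a)(L-x))/(2L³EI)  [x>a] = (-7)·(40/3)²·(20-16)·(2·(20/3)·20-(3·(20/3)+(40/3))·(20-16))/(2·20³·200000) = -7/33750 rad
Superposition: θ = Σ θ_i = -377/1687500 rad ≈ -0.000223 rad

θ(16) = -377/1687500 rad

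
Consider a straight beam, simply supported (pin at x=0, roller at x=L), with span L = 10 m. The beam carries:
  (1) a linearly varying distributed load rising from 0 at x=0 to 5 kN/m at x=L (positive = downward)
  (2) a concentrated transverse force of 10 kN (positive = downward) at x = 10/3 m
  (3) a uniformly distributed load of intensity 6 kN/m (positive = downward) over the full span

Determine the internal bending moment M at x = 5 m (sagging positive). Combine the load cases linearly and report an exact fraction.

Load 1 — triangular load w₀=5 kN/m (0→w₀ over full span):
  M_1 = w₀Lx/6 - w₀x³/(6L) = 5·10·5/6 - 5·5³/(6·10) = 125/4 kN·m
Load 2 — point force P=10 kN at a=10/3 m (b=L-a=20/3):
  M_2 = Pa(L-x)/L  [x>a] = 10·(10/3)·(10-5)/10 = 50/3 kN·m
Load 3 — uniform load w=6 kN/m over full span:
  M_3 = wx(L-x)/2 = 6·5·(10-5)/2 = 75 kN·m
Superposition: M = Σ M_i = 1475/12 kN·m ≈ 122.916667 kN·m

M(5) = 1475/12 kN·m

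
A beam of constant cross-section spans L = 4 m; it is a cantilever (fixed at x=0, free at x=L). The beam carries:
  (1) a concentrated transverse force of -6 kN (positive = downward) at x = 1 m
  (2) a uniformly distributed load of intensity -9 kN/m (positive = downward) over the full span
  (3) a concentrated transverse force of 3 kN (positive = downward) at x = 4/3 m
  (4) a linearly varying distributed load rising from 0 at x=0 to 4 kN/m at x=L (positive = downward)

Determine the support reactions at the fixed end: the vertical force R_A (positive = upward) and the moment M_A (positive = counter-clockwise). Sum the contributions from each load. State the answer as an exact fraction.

R_A = -31 kN, M_A = -158/3 kN·m

Load 1 — point force P=-6 kN at a=1 m (b=L-a=3):
  R_A = P = (-6) = -6 kN
  M_A = Pa = (-6)·1 = -6 kN·m
Load 2 — uniform load w=-9 kN/m over full span:
  R_A = wL = (-9)·4 = -36 kN
  M_A = wL²/2 = (-9)·4²/2 = -72 kN·m
Load 3 — point force P=3 kN at a=4/3 m (b=L-a=8/3):
  R_A = P = 3 kN
  M_A = Pa = 3·(4/3) = 4 kN·m
Load 4 — triangular load w₀=4 kN/m (0→w₀ over full span):
  R_A = w₀L/2 = 4·4/2 = 8 kN
  M_A = w₀L²/3 = 4·4²/3 = 64/3 kN·m
Superposition: R_A = -31 kN, M_A = -158/3 kN·m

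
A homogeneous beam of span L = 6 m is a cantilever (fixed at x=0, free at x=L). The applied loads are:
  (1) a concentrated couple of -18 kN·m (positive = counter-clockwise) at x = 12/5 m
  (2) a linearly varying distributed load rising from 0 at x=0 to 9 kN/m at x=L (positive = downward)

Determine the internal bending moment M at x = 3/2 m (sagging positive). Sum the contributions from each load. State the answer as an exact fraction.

Load 1 — applied couple M₀=-18 kN·m at a=12/5 m (b=L-a=18/5):
  M_1 = M₀  [x≤a] = (-18) = -18 kN·m
Load 2 — triangular load w₀=9 kN/m (0→w₀ over full span):
  M_2 = w₀Lx/2 - w₀L²/3 - w₀x³/(6L) = 9·6·(3/2)/2 - 9·6²/3 - 9·(3/2)³/(6·6) = -2187/32 kN·m
Superposition: M = Σ M_i = -2763/32 kN·m ≈ -86.343750 kN·m

M(3/2) = -2763/32 kN·m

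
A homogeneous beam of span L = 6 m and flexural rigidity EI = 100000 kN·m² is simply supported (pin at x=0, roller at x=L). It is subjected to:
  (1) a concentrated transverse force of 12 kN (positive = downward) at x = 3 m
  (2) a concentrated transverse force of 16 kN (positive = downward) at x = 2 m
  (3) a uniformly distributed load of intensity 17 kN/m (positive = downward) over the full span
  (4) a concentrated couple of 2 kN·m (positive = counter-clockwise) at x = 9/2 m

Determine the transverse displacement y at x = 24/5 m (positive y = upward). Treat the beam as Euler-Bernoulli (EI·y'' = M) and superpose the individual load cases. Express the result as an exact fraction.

Load 1 — point force P=12 kN at a=3 m (b=L-a=3):
  y_1 = -Pa(L-x)(2Lx-a²-x²)/(6LEI)  [x>a] = -12·3·(6-(24/5))·(2·6·(24/5)-3²-(24/5)²)/(6·6·100000) = -1917/6250000 m
Load 2 — point force P=16 kN at a=2 m (b=L-a=4):
  y_2 = -Pa(L-x)(2Lx-a²-x²)/(6LEI)  [x>a] = -16·2·(6-(24/5))·(2·6·(24/5)-2²-(24/5)²)/(6·6·100000) = -382/1171875 m
Load 3 — uniform load w=17 kN/m over full span:
  y_3 = -wx(L³-2Lx²+x³)/(24EI) = -17·(24/5)·(6³-2·6·(24/5)²+(24/5)³)/(24·100000) = -13311/7812500 m
Load 4 — applied couple M₀=2 kN·m at a=9/2 m (b=L-a=3/2):
  y_4 = (M₀x³/(6L)-M₀(x-a)²/2+C₁x)/EI  [x>a] with C₁=M₀(3b²-L²)/(6L)=-13/8 = (2·(24/5)³/(6·6)-2·((24/5)-(9/2))²/2+(-13/8)·(24/5))/100000 = -873/50000000 m
Superposition: y = Σ y_i = -1765471/750000000 m ≈ -0.002354 m

y(24/5) = -1765471/750000000 m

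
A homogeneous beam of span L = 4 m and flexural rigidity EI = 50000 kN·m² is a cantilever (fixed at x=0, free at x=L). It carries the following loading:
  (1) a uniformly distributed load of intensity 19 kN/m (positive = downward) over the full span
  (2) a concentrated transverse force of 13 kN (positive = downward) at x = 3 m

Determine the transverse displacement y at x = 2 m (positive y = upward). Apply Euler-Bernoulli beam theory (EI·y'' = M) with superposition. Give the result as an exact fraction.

Load 1 — uniform load w=19 kN/m over full span:
  y_1 = -wx²(x²-4Lx+6L²)/(24EI) = -19·2²·(2²-4·4·2+6·4²)/(24·50000) = -323/75000 m
Load 2 — point force P=13 kN at a=3 m (b=L-a=1):
  y_2 = -Px²(3a-x)/(6EI)  [x≤a] = -13·2²·(3·3-2)/(6·50000) = -91/75000 m
Superposition: y = Σ y_i = -69/12500 m ≈ -0.005520 m

y(2) = -69/12500 m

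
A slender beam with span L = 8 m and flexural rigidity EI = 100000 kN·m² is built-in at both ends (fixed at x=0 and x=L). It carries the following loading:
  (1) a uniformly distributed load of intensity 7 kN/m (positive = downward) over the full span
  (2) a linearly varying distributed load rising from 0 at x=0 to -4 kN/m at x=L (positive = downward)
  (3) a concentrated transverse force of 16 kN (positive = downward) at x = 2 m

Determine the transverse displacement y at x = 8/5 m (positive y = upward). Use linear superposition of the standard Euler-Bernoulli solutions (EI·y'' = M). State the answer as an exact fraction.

Load 1 — uniform load w=7 kN/m over full span:
  y_1 = -wx²(L-x)²/(24EI) = -7·(8/5)²·(8-(8/5))²/(24·100000) = -1792/5859375 m
Load 2 — triangular load w₀=-4 kN/m (0→w₀ over full span):
  y_2 = -w₀x²(L-x)²(x+2L)/(120LEI) = -(-4)·(8/5)²·(8-(8/5))²·((8/5)+2·8)/(120·8·100000) = 11264/146484375 m
Load 3 — point force P=16 kN at a=2 m (b=L-a=6):
  y_3 = -Pb²x²(3aL-(3a+b)x)/(6L³EI)  [x≤a] = -16·6²·(8/5)²·(3·2·8-(3·2+6)·(8/5))/(6·8³·100000) = -54/390625 m
Superposition: y = Σ y_i = -53786/146484375 m ≈ -0.000367 m

y(8/5) = -53786/146484375 m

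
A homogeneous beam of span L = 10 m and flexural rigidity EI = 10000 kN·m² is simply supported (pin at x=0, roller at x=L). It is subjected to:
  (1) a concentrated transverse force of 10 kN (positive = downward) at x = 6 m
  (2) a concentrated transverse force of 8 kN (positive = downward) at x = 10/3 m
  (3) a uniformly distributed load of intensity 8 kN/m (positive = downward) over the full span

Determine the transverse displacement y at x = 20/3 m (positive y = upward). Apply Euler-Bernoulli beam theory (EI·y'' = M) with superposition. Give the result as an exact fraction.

y(20/3) = -7271/60750 m

Load 1 — point force P=10 kN at a=6 m (b=L-a=4):
  y_1 = -Pa(L-x)(2Lx-a²-x²)/(6LEI)  [x>a] = -10·6·(10-(20/3))·(2·10·(20/3)-6²-(20/3)²)/(6·10·10000) = -119/6750 m
Load 2 — point force P=8 kN at a=10/3 m (b=L-a=20/3):
  y_2 = -Pa(L-x)(2Lx-a²-x²)/(6LEI)  [x>a] = -8·(10/3)·(10-(20/3))·(2·10·(20/3)-(10/3)²-(20/3)²)/(6·10·10000) = -14/1215 m
Load 3 — uniform load w=8 kN/m over full span:
  y_3 = -wx(L³-2Lx²+x³)/(24EI) = -8·(20/3)·(10³-2·10·(20/3)²+(20/3)³)/(24·10000) = -22/243 m
Superposition: y = Σ y_i = -7271/60750 m ≈ -0.119687 m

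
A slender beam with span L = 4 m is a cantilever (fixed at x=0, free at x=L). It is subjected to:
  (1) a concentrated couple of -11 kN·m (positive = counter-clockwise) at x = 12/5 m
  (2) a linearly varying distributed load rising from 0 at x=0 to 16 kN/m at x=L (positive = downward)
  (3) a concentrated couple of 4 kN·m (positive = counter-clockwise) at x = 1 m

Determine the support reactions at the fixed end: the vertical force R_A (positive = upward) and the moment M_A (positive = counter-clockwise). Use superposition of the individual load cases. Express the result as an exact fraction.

R_A = 32 kN, M_A = 277/3 kN·m

Load 1 — applied couple M₀=-11 kN·m at a=12/5 m (b=L-a=8/5):
  R_A = 0 kN
  M_A = -M₀ = -(-11) = 11 kN·m
Load 2 — triangular load w₀=16 kN/m (0→w₀ over full span):
  R_A = w₀L/2 = 16·4/2 = 32 kN
  M_A = w₀L²/3 = 16·4²/3 = 256/3 kN·m
Load 3 — applied couple M₀=4 kN·m at a=1 m (b=L-a=3):
  R_A = 0 kN
  M_A = -M₀ = -4 kN·m
Superposition: R_A = 32 kN, M_A = 277/3 kN·m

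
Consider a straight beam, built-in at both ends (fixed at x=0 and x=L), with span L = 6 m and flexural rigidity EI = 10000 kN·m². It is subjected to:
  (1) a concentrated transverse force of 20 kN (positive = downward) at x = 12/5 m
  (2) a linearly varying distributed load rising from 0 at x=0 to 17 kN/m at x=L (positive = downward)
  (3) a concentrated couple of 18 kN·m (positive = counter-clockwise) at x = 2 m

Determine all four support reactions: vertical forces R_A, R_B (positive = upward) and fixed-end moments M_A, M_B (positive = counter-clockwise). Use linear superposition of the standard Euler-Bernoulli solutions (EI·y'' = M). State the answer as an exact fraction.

R_A = 1613/50 kN, M_A = 942/25 kN·m, R_B = 1937/50 kN, M_B = -903/25 kN·m

Load 1 — point force P=20 kN at a=12/5 m (b=L-a=18/5):
  R_A = Pb²(3a+b)/L³ = 20·(18/5)²·(3·(12/5)+(18/5))/6³ = 324/25 kN
  M_A = Pab²/L² = 20·(12/5)·(18/5)²/6² = 432/25 kN·m
  R_B = Pa²(a+3b)/L³ = 20·(12/5)²·((12/5)+3·(18/5))/6³ = 176/25 kN
  M_B = -Pa²b/L² = -20·(12/5)²·(18/5)/6² = -288/25 kN·m
Load 2 — triangular load w₀=17 kN/m (0→w₀ over full span):
  R_A = 3w₀L/20 = 3·17·6/20 = 153/10 kN
  M_A = w₀L²/30 = 17·6²/30 = 102/5 kN·m
  R_B = 7w₀L/20 = 7·17·6/20 = 357/10 kN
  M_B = -w₀L²/20 = -17·6²/20 = -153/5 kN·m
Load 3 — applied couple M₀=18 kN·m at a=2 m (b=L-a=4):
  R_A = 6M₀ab/L³ = 6·18·2·4/6³ = 4 kN
  M_A = M₀b(2a-b)/L² = 18·4·(2·2-4)/6² = 0 kN·m
  R_B = -6M₀ab/L³ = -6·18·2·4/6³ = -4 kN
  M_B = M₀a(2b-a)/L² = 18·2·(2·4-2)/6² = 6 kN·m
Superposition: R_A = 1613/50 kN, M_A = 942/25 kN·m, R_B = 1937/50 kN, M_B = -903/25 kN·m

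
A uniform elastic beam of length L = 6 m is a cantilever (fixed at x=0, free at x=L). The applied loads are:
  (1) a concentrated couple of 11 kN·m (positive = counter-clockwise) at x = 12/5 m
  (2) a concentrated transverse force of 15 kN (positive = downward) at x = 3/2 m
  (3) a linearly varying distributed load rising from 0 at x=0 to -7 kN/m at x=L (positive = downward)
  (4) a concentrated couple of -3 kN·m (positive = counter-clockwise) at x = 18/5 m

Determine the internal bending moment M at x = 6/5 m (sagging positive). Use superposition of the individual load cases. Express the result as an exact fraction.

M(6/5) = 15659/250 kN·m

Load 1 — applied couple M₀=11 kN·m at a=12/5 m (b=L-a=18/5):
  M_1 = M₀  [x≤a] = 11 = 11 kN·m
Load 2 — point force P=15 kN at a=3/2 m (b=L-a=9/2):
  M_2 = -P(a-x)  [x≤a] = -15·((3/2)-(6/5)) = -9/2 kN·m
Load 3 — triangular load w₀=-7 kN/m (0→w₀ over full span):
  M_3 = w₀Lx/2 - w₀L²/3 - w₀x³/(6L) = (-7)·6·(6/5)/2 - (-7)·6²/3 - (-7)·(6/5)³/(6·6) = 7392/125 kN·m
Load 4 — applied couple M₀=-3 kN·m at a=18/5 m (b=L-a=12/5):
  M_4 = M₀  [x≤a] = (-3) = -3 kN·m
Superposition: M = Σ M_i = 15659/250 kN·m ≈ 62.636000 kN·m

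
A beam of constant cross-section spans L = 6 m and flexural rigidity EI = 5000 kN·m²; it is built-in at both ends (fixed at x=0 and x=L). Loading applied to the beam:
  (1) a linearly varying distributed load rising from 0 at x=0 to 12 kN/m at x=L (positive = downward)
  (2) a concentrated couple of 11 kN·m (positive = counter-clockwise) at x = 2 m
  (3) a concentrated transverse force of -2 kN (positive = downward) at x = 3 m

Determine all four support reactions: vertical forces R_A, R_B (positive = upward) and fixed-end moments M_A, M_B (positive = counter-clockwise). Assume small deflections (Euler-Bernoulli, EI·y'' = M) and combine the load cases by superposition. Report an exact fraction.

Load 1 — triangular load w₀=12 kN/m (0→w₀ over full span):
  R_A = 3w₀L/20 = 3·12·6/20 = 54/5 kN
  M_A = w₀L²/30 = 12·6²/30 = 72/5 kN·m
  R_B = 7w₀L/20 = 7·12·6/20 = 126/5 kN
  M_B = -w₀L²/20 = -12·6²/20 = -108/5 kN·m
Load 2 — applied couple M₀=11 kN·m at a=2 m (b=L-a=4):
  R_A = 6M₀ab/L³ = 6·11·2·4/6³ = 22/9 kN
  M_A = M₀b(2a-b)/L² = 11·4·(2·2-4)/6² = 0 kN·m
  R_B = -6M₀ab/L³ = -6·11·2·4/6³ = -22/9 kN
  M_B = M₀a(2b-a)/L² = 11·2·(2·4-2)/6² = 11/3 kN·m
Load 3 — point force P=-2 kN at a=3 m (b=L-a=3):
  R_A = Pb²(3a+b)/L³ = (-2)·3²·(3·3+3)/6³ = -1 kN
  M_A = Pab²/L² = (-2)·3·3²/6² = -3/2 kN·m
  R_B = Pa²(a+3b)/L³ = (-2)·3²·(3+3·3)/6³ = -1 kN
  M_B = -Pa²b/L² = -(-2)·3²·3/6² = 3/2 kN·m
Superposition: R_A = 551/45 kN, M_A = 129/10 kN·m, R_B = 979/45 kN, M_B = -493/30 kN·m

R_A = 551/45 kN, M_A = 129/10 kN·m, R_B = 979/45 kN, M_B = -493/30 kN·m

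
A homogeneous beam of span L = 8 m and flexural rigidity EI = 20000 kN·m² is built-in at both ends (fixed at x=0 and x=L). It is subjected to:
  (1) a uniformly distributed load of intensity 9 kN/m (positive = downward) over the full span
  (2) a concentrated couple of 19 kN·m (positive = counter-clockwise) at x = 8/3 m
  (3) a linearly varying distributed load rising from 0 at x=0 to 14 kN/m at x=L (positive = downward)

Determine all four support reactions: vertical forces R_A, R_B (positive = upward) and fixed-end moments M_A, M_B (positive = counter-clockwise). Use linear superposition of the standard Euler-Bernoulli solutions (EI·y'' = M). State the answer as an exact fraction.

Load 1 — uniform load w=9 kN/m over full span:
  R_A = wL/2 = 9·8/2 = 36 kN
  M_A = wL²/12 = 9·8²/12 = 48 kN·m
  R_B = wL/2 = 9·8/2 = 36 kN
  M_B = -wL²/12 = -9·8²/12 = -48 kN·m
Load 2 — applied couple M₀=19 kN·m at a=8/3 m (b=L-a=16/3):
  R_A = 6M₀ab/L³ = 6·19·(8/3)·(16/3)/8³ = 19/6 kN
  M_A = M₀b(2a-b)/L² = 19·(16/3)·(2·(8/3)-(16/3))/8² = 0 kN·m
  R_B = -6M₀ab/L³ = -6·19·(8/3)·(16/3)/8³ = -19/6 kN
  M_B = M₀a(2b-a)/L² = 19·(8/3)·(2·(16/3)-(8/3))/8² = 19/3 kN·m
Load 3 — triangular load w₀=14 kN/m (0→w₀ over full span):
  R_A = 3w₀L/20 = 3·14·8/20 = 84/5 kN
  M_A = w₀L²/30 = 14·8²/30 = 448/15 kN·m
  R_B = 7w₀L/20 = 7·14·8/20 = 196/5 kN
  M_B = -w₀L²/20 = -14·8²/20 = -224/5 kN·m
Superposition: R_A = 1679/30 kN, M_A = 1168/15 kN·m, R_B = 2161/30 kN, M_B = -1297/15 kN·m

R_A = 1679/30 kN, M_A = 1168/15 kN·m, R_B = 2161/30 kN, M_B = -1297/15 kN·m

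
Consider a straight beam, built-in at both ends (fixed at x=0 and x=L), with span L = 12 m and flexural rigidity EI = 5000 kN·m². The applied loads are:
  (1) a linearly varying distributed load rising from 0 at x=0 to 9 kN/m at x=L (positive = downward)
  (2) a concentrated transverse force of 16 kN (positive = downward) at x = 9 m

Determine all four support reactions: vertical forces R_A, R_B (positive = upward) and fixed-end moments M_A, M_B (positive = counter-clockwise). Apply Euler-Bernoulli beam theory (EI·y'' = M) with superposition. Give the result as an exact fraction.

Load 1 — triangular load w₀=9 kN/m (0→w₀ over full span):
  R_A = 3w₀L/20 = 3·9·12/20 = 81/5 kN
  M_A = w₀L²/30 = 9·12²/30 = 216/5 kN·m
  R_B = 7w₀L/20 = 7·9·12/20 = 189/5 kN
  M_B = -w₀L²/20 = -9·12²/20 = -324/5 kN·m
Load 2 — point force P=16 kN at a=9 m (b=L-a=3):
  R_A = Pb²(3a+b)/L³ = 16·3²·(3·9+3)/12³ = 5/2 kN
  M_A = Pab²/L² = 16·9·3²/12² = 9 kN·m
  R_B = Pa²(a+3b)/L³ = 16·9²·(9+3·3)/12³ = 27/2 kN
  M_B = -Pa²b/L² = -16·9²·3/12² = -27 kN·m
Superposition: R_A = 187/10 kN, M_A = 261/5 kN·m, R_B = 513/10 kN, M_B = -459/5 kN·m

R_A = 187/10 kN, M_A = 261/5 kN·m, R_B = 513/10 kN, M_B = -459/5 kN·m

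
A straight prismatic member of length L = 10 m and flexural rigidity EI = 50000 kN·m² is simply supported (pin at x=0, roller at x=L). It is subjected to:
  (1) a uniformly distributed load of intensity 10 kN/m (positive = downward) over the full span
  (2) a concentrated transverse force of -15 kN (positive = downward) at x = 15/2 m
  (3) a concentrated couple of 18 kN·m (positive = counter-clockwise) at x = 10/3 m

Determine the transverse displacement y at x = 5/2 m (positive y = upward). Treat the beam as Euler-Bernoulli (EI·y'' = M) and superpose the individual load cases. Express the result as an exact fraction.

y(5/2) = -1949/128000 m

Load 1 — uniform load w=10 kN/m over full span:
  y_1 = -wx(L³-2Lx²+x³)/(24EI) = -10·(5/2)·(10³-2·10·(5/2)²+(5/2)³)/(24·50000) = -19/1024 m
Load 2 — point force P=-15 kN at a=15/2 m (b=L-a=5/2):
  y_2 = -Pbx(L²-b²-x²)/(6LEI)  [x≤a] = -(-15)·(5/2)·(5/2)·(10²-(5/2)²-(5/2)²)/(6·10·50000) = 7/2560 m
Load 3 — applied couple M₀=18 kN·m at a=10/3 m (b=L-a=20/3):
  y_3 = (M₀x³/(6L)+C₁x)/EI  [x≤a] with C₁=M₀(3b²-L²)/(6L)=10 = (18·(5/2)³/(6·10)+10·(5/2))/50000 = 19/32000 m
Superposition: y = Σ y_i = -1949/128000 m ≈ -0.015227 m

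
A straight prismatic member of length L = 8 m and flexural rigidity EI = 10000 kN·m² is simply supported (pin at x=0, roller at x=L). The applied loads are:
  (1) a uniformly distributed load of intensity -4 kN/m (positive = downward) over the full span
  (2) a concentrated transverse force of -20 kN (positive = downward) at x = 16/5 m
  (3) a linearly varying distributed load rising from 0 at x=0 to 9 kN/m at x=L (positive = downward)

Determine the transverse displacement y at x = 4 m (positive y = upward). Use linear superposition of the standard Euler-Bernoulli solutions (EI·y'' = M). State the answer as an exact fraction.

Load 1 — uniform load w=-4 kN/m over full span:
  y_1 = -wx(L³-2Lx²+x³)/(24EI) = -(-4)·4·(8³-2·8·4²+4³)/(24·10000) = 8/375 m
Load 2 — point force P=-20 kN at a=16/5 m (b=L-a=24/5):
  y_2 = -Pa(L-x)(2Lx-a²-x²)/(6LEI)  [x>a] = -(-20)·(16/5)·(8-4)·(2·8·4-(16/5)²-4²)/(6·8·10000) = 944/46875 m
Load 3 — triangular load w₀=9 kN/m (0→w₀ over full span):
  y_3 = -w₀x(7L⁴-10L²x²+3x⁴)/(360LEI) = -9·4·(7·8⁴-10·8²·4²+3·4⁴)/(360·8·10000) = -3/125 m
Superposition: y = Σ y_i = 273/15625 m ≈ 0.017472 m

y(4) = 273/15625 m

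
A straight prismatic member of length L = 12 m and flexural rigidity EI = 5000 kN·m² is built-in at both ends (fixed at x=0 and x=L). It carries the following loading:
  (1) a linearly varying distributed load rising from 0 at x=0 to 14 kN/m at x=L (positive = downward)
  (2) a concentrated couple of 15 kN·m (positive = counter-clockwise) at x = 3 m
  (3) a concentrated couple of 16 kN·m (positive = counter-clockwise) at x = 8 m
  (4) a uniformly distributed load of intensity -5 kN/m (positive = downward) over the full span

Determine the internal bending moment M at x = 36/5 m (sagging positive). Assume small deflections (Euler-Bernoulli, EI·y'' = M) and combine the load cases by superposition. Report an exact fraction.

Load 1 — triangular load w₀=14 kN/m (0→w₀ over full span):
  M_1 = 3w₀Lx/20 - w₀L²/30 - w₀x³/(6L) = 3·14·12·(36/5)/20 - 14·12²/30 - 14·(36/5)³/(6·12) = 5208/125 kN·m
Load 2 — applied couple M₀=15 kN·m at a=3 m (b=L-a=9):
  M_2 = R_Ax - M_A - M₀  [x>a] with R_A=45/32, M_A=-45/16 = (45/32)·(36/5) - (-45/16) - 15 = -33/16 kN·m
Load 3 — applied couple M₀=16 kN·m at a=8 m (b=L-a=4):
  M_3 = R_Ax - M_A  [x≤a] with R_A=16/9, M_A=16/3 = (16/9)·(36/5) - (16/3) = 112/15 kN·m
Load 4 — uniform load w=-5 kN/m over full span:
  M_4 = wLx/2 - wL²/12 - wx²/2 = (-5)·12·(36/5)/2 - (-5)·12²/12 - (-5)·(36/5)²/2 = -132/5 kN·m
Superposition: M = Σ M_i = 124009/6000 kN·m ≈ 20.668167 kN·m

M(36/5) = 124009/6000 kN·m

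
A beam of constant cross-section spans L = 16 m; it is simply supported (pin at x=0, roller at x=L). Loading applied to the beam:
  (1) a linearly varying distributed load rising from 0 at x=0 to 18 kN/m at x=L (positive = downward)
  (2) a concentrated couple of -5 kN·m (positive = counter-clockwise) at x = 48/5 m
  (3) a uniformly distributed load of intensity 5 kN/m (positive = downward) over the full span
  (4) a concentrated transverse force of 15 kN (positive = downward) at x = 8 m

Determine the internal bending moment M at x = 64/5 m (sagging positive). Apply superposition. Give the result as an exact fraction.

Load 1 — triangular load w₀=18 kN/m (0→w₀ over full span):
  M_1 = w₀Lx/6 - w₀x³/(6L) = 18·16·(64/5)/6 - 18·(64/5)³/(6·16) = 27648/125 kN·m
Load 2 — applied couple M₀=-5 kN·m at a=48/5 m (b=L-a=32/5):
  M_2 = M₀x/L - M₀  [x>a] = (-5)·(64/5)/16 - (-5) = 1 kN·m
Load 3 — uniform load w=5 kN/m over full span:
  M_3 = wx(L-x)/2 = 5·(64/5)·(16-(64/5))/2 = 512/5 kN·m
Load 4 — point force P=15 kN at a=8 m (b=L-a=8):
  M_4 = Pa(L-x)/L  [x>a] = 15·8·(16-(64/5))/16 = 24 kN·m
Superposition: M = Σ M_i = 43573/125 kN·m ≈ 348.584000 kN·m

M(64/5) = 43573/125 kN·m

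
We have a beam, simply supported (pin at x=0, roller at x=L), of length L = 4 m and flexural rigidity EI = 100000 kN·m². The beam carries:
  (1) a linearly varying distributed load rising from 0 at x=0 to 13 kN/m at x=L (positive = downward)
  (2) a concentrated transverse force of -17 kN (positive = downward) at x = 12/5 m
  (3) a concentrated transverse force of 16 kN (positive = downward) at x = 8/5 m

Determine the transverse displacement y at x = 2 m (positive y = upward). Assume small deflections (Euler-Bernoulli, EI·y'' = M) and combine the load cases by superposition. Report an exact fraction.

y(2) = -2551/12500000 m

Load 1 — triangular load w₀=13 kN/m (0→w₀ over full span):
  y_1 = -w₀x(7L⁴-10L²x²+3x⁴)/(360LEI) = -13·2·(7·4⁴-10·4²·2²+3·2⁴)/(360·4·100000) = -13/60000 m
Load 2 — point force P=-17 kN at a=12/5 m (b=L-a=8/5):
  y_2 = -Pbx(L²-b²-x²)/(6LEI)  [x≤a] = -(-17)·(8/5)·2·(4²-(8/5)²-2²)/(6·4·100000) = 1003/4687500 m
Load 3 — point force P=16 kN at a=8/5 m (b=L-a=12/5):
  y_3 = -Pa(L-x)(2Lx-a²-x²)/(6LEI)  [x>a] = -16·(8/5)·(4-2)·(2·4·2-(8/5)²-2²)/(6·4·100000) = -236/1171875 m
Superposition: y = Σ y_i = -2551/12500000 m ≈ -0.000204 m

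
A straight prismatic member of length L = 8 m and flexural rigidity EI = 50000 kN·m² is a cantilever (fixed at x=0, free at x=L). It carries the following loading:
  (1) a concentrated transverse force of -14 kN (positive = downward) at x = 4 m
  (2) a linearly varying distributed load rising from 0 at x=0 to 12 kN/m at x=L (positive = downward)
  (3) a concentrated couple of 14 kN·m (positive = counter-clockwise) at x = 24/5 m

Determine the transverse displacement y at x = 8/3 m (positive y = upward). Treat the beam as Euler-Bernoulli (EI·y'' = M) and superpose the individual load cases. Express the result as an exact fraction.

y(8/3) = -42188/3796875 m

Load 1 — point force P=-14 kN at a=4 m (b=L-a=4):
  y_1 = -Px²(3a-x)/(6EI)  [x≤a] = -(-14)·(8/3)²·(3·4-(8/3))/(6·50000) = 784/253125 m
Load 2 — triangular load w₀=12 kN/m (0→w₀ over full span):
  y_2 = (w₀Lx³/12-w₀L²x²/6-w₀x⁵/(120L))/EI = (12·8·(8/3)³/12-12·8²·(8/3)²/6-12·(8/3)⁵/(120·8))/50000 = -57728/3796875 m
Load 3 — applied couple M₀=14 kN·m at a=24/5 m (b=L-a=16/5):
  y_3 = M₀x²/(2EI)  [x≤a] = 14·(8/3)²/(2·50000) = 28/28125 m
Superposition: y = Σ y_i = -42188/3796875 m ≈ -0.011111 m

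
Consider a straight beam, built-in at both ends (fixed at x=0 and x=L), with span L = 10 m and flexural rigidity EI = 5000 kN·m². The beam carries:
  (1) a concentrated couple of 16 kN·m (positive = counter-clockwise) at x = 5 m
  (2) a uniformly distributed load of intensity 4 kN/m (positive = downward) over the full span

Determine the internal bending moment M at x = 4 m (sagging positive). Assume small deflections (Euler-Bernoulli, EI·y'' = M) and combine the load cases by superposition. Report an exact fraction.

Load 1 — applied couple M₀=16 kN·m at a=5 m (b=L-a=5):
  M_1 = R_Ax - M_A  [x≤a] with R_A=12/5, M_A=4 = (12/5)·4 - 4 = 28/5 kN·m
Load 2 — uniform load w=4 kN/m over full span:
  M_2 = wLx/2 - wL²/12 - wx²/2 = 4·10·4/2 - 4·10²/12 - 4·4²/2 = 44/3 kN·m
Superposition: M = Σ M_i = 304/15 kN·m ≈ 20.266667 kN·m

M(4) = 304/15 kN·m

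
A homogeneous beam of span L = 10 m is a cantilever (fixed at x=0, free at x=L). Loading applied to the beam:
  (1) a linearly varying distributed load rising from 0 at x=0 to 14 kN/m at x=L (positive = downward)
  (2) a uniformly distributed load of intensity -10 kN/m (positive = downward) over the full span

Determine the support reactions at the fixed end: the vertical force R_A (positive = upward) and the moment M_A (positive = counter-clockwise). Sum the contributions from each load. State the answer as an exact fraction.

Load 1 — triangular load w₀=14 kN/m (0→w₀ over full span):
  R_A = w₀L/2 = 14·10/2 = 70 kN
  M_A = w₀L²/3 = 14·10²/3 = 1400/3 kN·m
Load 2 — uniform load w=-10 kN/m over full span:
  R_A = wL = (-10)·10 = -100 kN
  M_A = wL²/2 = (-10)·10²/2 = -500 kN·m
Superposition: R_A = -30 kN, M_A = -100/3 kN·m

R_A = -30 kN, M_A = -100/3 kN·m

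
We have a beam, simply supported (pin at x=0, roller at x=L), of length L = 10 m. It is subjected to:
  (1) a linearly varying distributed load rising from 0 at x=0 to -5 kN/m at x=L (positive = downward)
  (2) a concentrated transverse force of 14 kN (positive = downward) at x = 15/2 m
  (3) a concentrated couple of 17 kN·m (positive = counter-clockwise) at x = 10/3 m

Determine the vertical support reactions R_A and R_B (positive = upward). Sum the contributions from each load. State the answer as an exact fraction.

R_A = -47/15 kN, R_B = -118/15 kN

Load 1 — triangular load w₀=-5 kN/m (0→w₀ over full span):
  R_A = w₀L/6 = (-5)·10/6 = -25/3 kN
  R_B = w₀L/3 = (-5)·10/3 = -50/3 kN
Load 2 — point force P=14 kN at a=15/2 m (b=L-a=5/2):
  R_A = Pb/L = 14·(5/2)/10 = 7/2 kN
  R_B = Pa/L = 14·(15/2)/10 = 21/2 kN
Load 3 — applied couple M₀=17 kN·m at a=10/3 m (b=L-a=20/3):
  R_A = M₀/L = 17/10 kN
  R_B = -M₀/L = -17/10 kN
Superposition: R_A = -47/15 kN, R_B = -118/15 kN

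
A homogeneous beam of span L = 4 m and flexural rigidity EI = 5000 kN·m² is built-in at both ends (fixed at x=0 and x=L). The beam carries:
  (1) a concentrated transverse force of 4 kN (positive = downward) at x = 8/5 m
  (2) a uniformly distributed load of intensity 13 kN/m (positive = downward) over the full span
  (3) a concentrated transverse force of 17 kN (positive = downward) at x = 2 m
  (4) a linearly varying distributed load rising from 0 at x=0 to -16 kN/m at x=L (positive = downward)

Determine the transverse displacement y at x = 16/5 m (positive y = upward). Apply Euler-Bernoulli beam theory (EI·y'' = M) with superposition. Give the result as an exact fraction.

Load 1 — point force P=4 kN at a=8/5 m (b=L-a=12/5):
  y_1 = -Pa²(L-x)²(3bL-(3b+a)(L-x))/(6L³EI)  [x>a] = -4·(8/5)²·(4-(16/5))²·(3·(12/5)·4-(3·(12/5)+(8/5))·(4-(16/5)))/(6·4³·5000) = -2176/29296875 m
Load 2 — uniform load w=13 kN/m over full span:
  y_2 = -wx²(L-x)²/(24EI) = -13·(16/5)²·(4-(16/5))²/(24·5000) = -832/1171875 m
Load 3 — point force P=17 kN at a=2 m (b=L-a=2):
  y_3 = -Pa²(L-x)²(3bL-(3b+a)(L-x))/(6L³EI)  [x>a] = -17·2²·(4-(16/5))²·(3·2·4-(3·2+2)·(4-(16/5)))/(6·4³·5000) = -187/468750 m
Load 4 — triangular load w₀=-16 kN/m (0→w₀ over full span):
  y_4 = -w₀x²(L-x)²(x+2L)/(120LEI) = -(-16)·(16/5)²·(4-(16/5))²·((16/5)+2·4)/(120·4·5000) = 14336/29296875 m
Superposition: y = Σ y_i = -8131/11718750 m ≈ -0.000694 m

y(16/5) = -8131/11718750 m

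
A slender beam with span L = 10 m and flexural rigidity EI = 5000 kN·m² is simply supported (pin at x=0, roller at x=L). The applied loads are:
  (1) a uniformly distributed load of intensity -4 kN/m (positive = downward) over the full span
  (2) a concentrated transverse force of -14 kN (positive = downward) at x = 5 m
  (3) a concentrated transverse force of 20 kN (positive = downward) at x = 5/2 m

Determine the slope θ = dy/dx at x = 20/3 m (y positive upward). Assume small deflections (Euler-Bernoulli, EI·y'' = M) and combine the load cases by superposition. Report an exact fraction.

Load 1 — uniform load w=-4 kN/m over full span:
  θ_1 = -w(L³-6Lx²+4x³)/(24EI) = -(-4)·(10³-6·10·(20/3)²+4·(20/3)³)/(24·5000) = -13/810 rad
Load 2 — point force P=-14 kN at a=5 m (b=L-a=5):
  θ_2 = -Pa(2L²-6Lx+3x²+a²)/(6LEI)  [x>a] = -(-14)·5·(2·10²-6·10·(20/3)+3·(20/3)²+5²)/(6·10·5000) = -7/720 rad
Load 3 — point force P=20 kN at a=5/2 m (b=L-a=15/2):
  θ_3 = -Pa(2L²-6Lx+3x²+a²)/(6LEI)  [x>a] = -20·(5/2)·(2·10²-6·10·(20/3)+3·(20/3)²+(5/2)²)/(6·10·5000) = 29/2880 rad
Superposition: θ = Σ θ_i = -407/25920 rad ≈ -0.015702 rad

θ(20/3) = -407/25920 rad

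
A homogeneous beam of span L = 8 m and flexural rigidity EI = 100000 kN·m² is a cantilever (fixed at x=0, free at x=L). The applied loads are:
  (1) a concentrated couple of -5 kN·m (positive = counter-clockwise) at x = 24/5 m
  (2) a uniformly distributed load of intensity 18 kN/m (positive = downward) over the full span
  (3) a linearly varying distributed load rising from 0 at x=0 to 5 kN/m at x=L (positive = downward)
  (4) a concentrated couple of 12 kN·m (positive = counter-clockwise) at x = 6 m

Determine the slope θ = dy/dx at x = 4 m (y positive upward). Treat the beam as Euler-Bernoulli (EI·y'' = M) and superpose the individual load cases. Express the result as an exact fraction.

Load 1 — applied couple M₀=-5 kN·m at a=24/5 m (b=L-a=16/5):
  θ_1 = M₀x/EI  [x≤a] = (-5)·4/100000 = -1/5000 rad
Load 2 — uniform load w=18 kN/m over full span:
  θ_2 = -wx(x²-3Lx+3L²)/(6EI) = -18·4·(4²-3·8·4+3·8²)/(6·100000) = -42/3125 rad
Load 3 — triangular load w₀=5 kN/m (0→w₀ over full span):
  θ_3 = (w₀Lx²/4-w₀L²x/3-w₀x⁴/(24L))/EI = (5·8·4²/4-5·8²·4/3-5·4⁴/(24·8))/100000 = -41/15000 rad
Load 4 — applied couple M₀=12 kN·m at a=6 m (b=L-a=2):
  θ_4 = M₀x/EI  [x≤a] = 12·4/100000 = 3/6250 rad
Superposition: θ = Σ θ_i = -149/9375 rad ≈ -0.015893 rad

θ(4) = -149/9375 rad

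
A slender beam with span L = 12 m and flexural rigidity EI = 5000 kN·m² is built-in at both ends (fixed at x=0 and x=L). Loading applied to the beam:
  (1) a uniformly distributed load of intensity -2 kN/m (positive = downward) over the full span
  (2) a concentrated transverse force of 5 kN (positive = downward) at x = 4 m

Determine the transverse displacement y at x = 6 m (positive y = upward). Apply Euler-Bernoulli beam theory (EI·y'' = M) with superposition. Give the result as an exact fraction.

y(6) = 28/1875 m

Load 1 — uniform load w=-2 kN/m over full span:
  y_1 = -wx²(L-x)²/(24EI) = -(-2)·6²·(12-6)²/(24·5000) = 27/1250 m
Load 2 — point force P=5 kN at a=4 m (b=L-a=8):
  y_2 = -Pa²(L-x)²(3bL-(3b+a)(L-x))/(6L³EI)  [x>a] = -5·4²·(12-6)²·(3·8·12-(3·8+4)·(12-6))/(6·12³·5000) = -1/150 m
Superposition: y = Σ y_i = 28/1875 m ≈ 0.014933 m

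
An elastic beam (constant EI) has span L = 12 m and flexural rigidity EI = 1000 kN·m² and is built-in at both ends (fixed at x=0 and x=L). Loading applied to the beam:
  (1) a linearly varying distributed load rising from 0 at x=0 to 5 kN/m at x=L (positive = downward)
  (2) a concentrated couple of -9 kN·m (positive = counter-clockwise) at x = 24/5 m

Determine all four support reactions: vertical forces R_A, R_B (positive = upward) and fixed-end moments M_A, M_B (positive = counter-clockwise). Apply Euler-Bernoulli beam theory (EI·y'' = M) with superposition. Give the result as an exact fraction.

R_A = 198/25 kN, M_A = 573/25 kN·m, R_B = 552/25 kN, M_B = -972/25 kN·m

Load 1 — triangular load w₀=5 kN/m (0→w₀ over full span):
  R_A = 3w₀L/20 = 3·5·12/20 = 9 kN
  M_A = w₀L²/30 = 5·12²/30 = 24 kN·m
  R_B = 7w₀L/20 = 7·5·12/20 = 21 kN
  M_B = -w₀L²/20 = -5·12²/20 = -36 kN·m
Load 2 — applied couple M₀=-9 kN·m at a=24/5 m (b=L-a=36/5):
  R_A = 6M₀ab/L³ = 6·(-9)·(24/5)·(36/5)/12³ = -27/25 kN
  M_A = M₀b(2a-b)/L² = (-9)·(36/5)·(2·(24/5)-(36/5))/12² = -27/25 kN·m
  R_B = -6M₀ab/L³ = -6·(-9)·(24/5)·(36/5)/12³ = 27/25 kN
  M_B = M₀a(2b-a)/L² = (-9)·(24/5)·(2·(36/5)-(24/5))/12² = -72/25 kN·m
Superposition: R_A = 198/25 kN, M_A = 573/25 kN·m, R_B = 552/25 kN, M_B = -972/25 kN·m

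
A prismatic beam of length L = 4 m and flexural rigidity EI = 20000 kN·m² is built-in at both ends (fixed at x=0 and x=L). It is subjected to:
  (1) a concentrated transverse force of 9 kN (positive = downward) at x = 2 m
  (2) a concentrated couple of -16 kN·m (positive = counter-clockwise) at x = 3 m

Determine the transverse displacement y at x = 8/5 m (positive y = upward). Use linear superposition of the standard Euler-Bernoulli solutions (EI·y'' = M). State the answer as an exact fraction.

Load 1 — point force P=9 kN at a=2 m (b=L-a=2):
  y_1 = -Pb²x²(3aL-(3a+b)x)/(6L³EI)  [x≤a] = -9·2²·(8/5)²·(3·2·4-(3·2+2)·(8/5))/(6·4³·20000) = -21/156250 m
Load 2 — applied couple M₀=-16 kN·m at a=3 m (b=L-a=1):
  y_2 = (R_Ax³/6 - M_Ax²/2)/EI  [x≤a] with R_A=-9/2, M_A=-5 = ((-9/2)·(8/5)³/6 - (-5)·(8/5)²/2)/20000 = 13/78125 m
Superposition: y = Σ y_i = 1/31250 m ≈ 0.000032 m

y(8/5) = 1/31250 m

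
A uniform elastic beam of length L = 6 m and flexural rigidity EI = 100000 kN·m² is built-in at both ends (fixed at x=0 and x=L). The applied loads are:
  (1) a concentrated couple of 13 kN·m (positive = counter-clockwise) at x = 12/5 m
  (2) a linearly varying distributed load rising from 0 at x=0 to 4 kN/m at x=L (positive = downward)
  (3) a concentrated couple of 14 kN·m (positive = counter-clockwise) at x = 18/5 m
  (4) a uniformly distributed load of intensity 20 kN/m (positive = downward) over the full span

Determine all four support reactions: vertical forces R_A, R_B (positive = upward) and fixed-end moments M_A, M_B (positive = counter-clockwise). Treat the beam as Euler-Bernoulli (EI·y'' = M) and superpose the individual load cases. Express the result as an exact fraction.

R_A = 1752/25 kN, M_A = 1771/25 kN·m, R_B = 1548/25 kN, M_B = -1534/25 kN·m

Load 1 — applied couple M₀=13 kN·m at a=12/5 m (b=L-a=18/5):
  R_A = 6M₀ab/L³ = 6·13·(12/5)·(18/5)/6³ = 78/25 kN
  M_A = M₀b(2a-b)/L² = 13·(18/5)·(2·(12/5)-(18/5))/6² = 39/25 kN·m
  R_B = -6M₀ab/L³ = -6·13·(12/5)·(18/5)/6³ = -78/25 kN
  M_B = M₀a(2b-a)/L² = 13·(12/5)·(2·(18/5)-(12/5))/6² = 104/25 kN·m
Load 2 — triangular load w₀=4 kN/m (0→w₀ over full span):
  R_A = 3w₀L/20 = 3·4·6/20 = 18/5 kN
  M_A = w₀L²/30 = 4·6²/30 = 24/5 kN·m
  R_B = 7w₀L/20 = 7·4·6/20 = 42/5 kN
  M_B = -w₀L²/20 = -4·6²/20 = -36/5 kN·m
Load 3 — applied couple M₀=14 kN·m at a=18/5 m (b=L-a=12/5):
  R_A = 6M₀ab/L³ = 6·14·(18/5)·(12/5)/6³ = 84/25 kN
  M_A = M₀b(2a-b)/L² = 14·(12/5)·(2·(18/5)-(12/5))/6² = 112/25 kN·m
  R_B = -6M₀ab/L³ = -6·14·(18/5)·(12/5)/6³ = -84/25 kN
  M_B = M₀a(2b-a)/L² = 14·(18/5)·(2·(12/5)-(18/5))/6² = 42/25 kN·m
Load 4 — uniform load w=20 kN/m over full span:
  R_A = wL/2 = 20·6/2 = 60 kN
  M_A = wL²/12 = 20·6²/12 = 60 kN·m
  R_B = wL/2 = 20·6/2 = 60 kN
  M_B = -wL²/12 = -20·6²/12 = -60 kN·m
Superposition: R_A = 1752/25 kN, M_A = 1771/25 kN·m, R_B = 1548/25 kN, M_B = -1534/25 kN·m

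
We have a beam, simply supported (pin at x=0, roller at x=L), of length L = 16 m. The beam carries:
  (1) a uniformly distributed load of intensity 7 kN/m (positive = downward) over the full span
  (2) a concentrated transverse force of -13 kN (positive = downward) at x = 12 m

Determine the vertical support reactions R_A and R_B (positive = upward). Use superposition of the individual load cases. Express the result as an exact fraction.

R_A = 211/4 kN, R_B = 185/4 kN

Load 1 — uniform load w=7 kN/m over full span:
  R_A = wL/2 = 7·16/2 = 56 kN
  R_B = wL/2 = 7·16/2 = 56 kN
Load 2 — point force P=-13 kN at a=12 m (b=L-a=4):
  R_A = Pb/L = (-13)·4/16 = -13/4 kN
  R_B = Pa/L = (-13)·12/16 = -39/4 kN
Superposition: R_A = 211/4 kN, R_B = 185/4 kN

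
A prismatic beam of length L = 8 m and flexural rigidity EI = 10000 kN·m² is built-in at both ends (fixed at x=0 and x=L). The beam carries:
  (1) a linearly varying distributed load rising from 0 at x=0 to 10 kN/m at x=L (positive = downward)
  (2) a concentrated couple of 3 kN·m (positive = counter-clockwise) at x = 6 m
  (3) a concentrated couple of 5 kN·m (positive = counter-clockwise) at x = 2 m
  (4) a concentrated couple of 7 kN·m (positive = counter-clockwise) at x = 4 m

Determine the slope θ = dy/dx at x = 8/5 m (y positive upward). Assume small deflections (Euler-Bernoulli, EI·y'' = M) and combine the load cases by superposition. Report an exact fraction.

θ(8/5) = -881/468750 rad

Load 1 — triangular load w₀=10 kN/m (0→w₀ over full span):
  θ_1 = -w₀(2x(L-x)(L-2x)(x+2L)+x²(L-x)²)/(120LEI) = -10·(2·(8/5)·(8-(8/5))·(8-2·(8/5))·((8/5)+2·8)+(8/5)²·(8-(8/5))²)/(120·8·10000) = -448/234375 rad
Load 2 — applied couple M₀=3 kN·m at a=6 m (b=L-a=2):
  θ_2 = (R_Ax²/2 - M_Ax)/EI  [x≤a] with R_A=27/64, M_A=15/16 = ((27/64)·(8/5)²/2 - (15/16)·(8/5))/10000 = -3/31250 rad
Load 3 — applied couple M₀=5 kN·m at a=2 m (b=L-a=6):
  θ_3 = (R_Ax²/2 - M_Ax)/EI  [x≤a] with R_A=45/64, M_A=-15/16 = ((45/64)·(8/5)²/2 - (-15/16)·(8/5))/10000 = 3/12500 rad
Load 4 — applied couple M₀=7 kN·m at a=4 m (b=L-a=4):
  θ_4 = (R_Ax²/2 - M_Ax)/EI  [x≤a] with R_A=21/16, M_A=7/4 = ((21/16)·(8/5)²/2 - (7/4)·(8/5))/10000 = -7/62500 rad
Superposition: θ = Σ θ_i = -881/468750 rad ≈ -0.001879 rad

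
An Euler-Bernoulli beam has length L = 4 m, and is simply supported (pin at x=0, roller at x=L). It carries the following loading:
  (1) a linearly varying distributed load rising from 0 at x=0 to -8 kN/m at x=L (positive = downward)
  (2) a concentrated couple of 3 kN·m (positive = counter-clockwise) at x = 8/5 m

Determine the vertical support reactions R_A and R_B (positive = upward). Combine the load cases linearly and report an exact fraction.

R_A = -55/12 kN, R_B = -137/12 kN

Load 1 — triangular load w₀=-8 kN/m (0→w₀ over full span):
  R_A = w₀L/6 = (-8)·4/6 = -16/3 kN
  R_B = w₀L/3 = (-8)·4/3 = -32/3 kN
Load 2 — applied couple M₀=3 kN·m at a=8/5 m (b=L-a=12/5):
  R_A = M₀/L = 3/4 kN
  R_B = -M₀/L = -3/4 kN
Superposition: R_A = -55/12 kN, R_B = -137/12 kN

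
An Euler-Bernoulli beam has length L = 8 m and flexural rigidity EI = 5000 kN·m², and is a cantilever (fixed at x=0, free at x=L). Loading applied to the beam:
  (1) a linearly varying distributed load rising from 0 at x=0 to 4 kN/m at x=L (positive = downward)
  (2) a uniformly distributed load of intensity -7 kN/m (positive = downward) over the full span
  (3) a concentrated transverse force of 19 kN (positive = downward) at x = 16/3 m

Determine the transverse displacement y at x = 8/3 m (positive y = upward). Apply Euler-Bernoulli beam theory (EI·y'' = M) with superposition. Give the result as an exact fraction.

Load 1 — triangular load w₀=4 kN/m (0→w₀ over full span):
  y_1 = (w₀Lx³/12-w₀L²x²/6-w₀x⁵/(120L))/EI = (4·8·(8/3)³/12-4·8²·(8/3)²/6-4·(8/3)⁵/(120·8))/5000 = -115456/2278125 m
Load 2 — uniform load w=-7 kN/m over full span:
  y_2 = -wx²(x²-4Lx+6L²)/(24EI) = -(-7)·(8/3)²·((8/3)²-4·8·(8/3)+6·8²)/(24·5000) = 19264/151875 m
Load 3 — point force P=19 kN at a=16/3 m (b=L-a=8/3):
  y_3 = -Px²(3a-x)/(6EI)  [x≤a] = -19·(8/3)²·(3·(16/3)-(8/3))/(6·5000) = -608/10125 m
Superposition: y = Σ y_i = 36704/2278125 m ≈ 0.016111 m

y(8/3) = 36704/2278125 m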